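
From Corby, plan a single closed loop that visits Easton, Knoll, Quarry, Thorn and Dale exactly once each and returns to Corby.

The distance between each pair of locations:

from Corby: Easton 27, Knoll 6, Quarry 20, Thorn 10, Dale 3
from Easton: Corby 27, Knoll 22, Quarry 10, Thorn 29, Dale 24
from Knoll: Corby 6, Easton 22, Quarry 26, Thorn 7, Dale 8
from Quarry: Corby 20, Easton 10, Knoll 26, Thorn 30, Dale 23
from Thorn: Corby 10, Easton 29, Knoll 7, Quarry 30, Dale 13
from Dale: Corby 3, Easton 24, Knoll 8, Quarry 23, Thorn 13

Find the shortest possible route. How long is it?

Minimum total distance: 75.

There are 60 distinct closed tours to check (reversals are equivalent).
Corby → Easton → Knoll → Quarry → Thorn → Dale → Corby: 27+22+26+30+13+3 = 121
Corby → Easton → Knoll → Quarry → Dale → Thorn → Corby: 27+22+26+23+13+10 = 121
Corby → Easton → Knoll → Thorn → Quarry → Dale → Corby: 27+22+7+30+23+3 = 112
Corby → Easton → Knoll → Thorn → Dale → Quarry → Corby: 27+22+7+13+23+20 = 112
Corby → Easton → Knoll → Dale → Quarry → Thorn → Corby: 27+22+8+23+30+10 = 120
Corby → Easton → Knoll → Dale → Thorn → Quarry → Corby: 27+22+8+13+30+20 = 120
Corby → Easton → Quarry → Knoll → Thorn → Dale → Corby: 27+10+26+7+13+3 = 86
Corby → Easton → Quarry → Knoll → Dale → Thorn → Corby: 27+10+26+8+13+10 = 94
Corby → Easton → Quarry → Thorn → Knoll → Dale → Corby: 27+10+30+7+8+3 = 85
Corby → Easton → Quarry → Thorn → Dale → Knoll → Corby: 27+10+30+13+8+6 = 94
Corby → Easton → Quarry → Dale → Knoll → Thorn → Corby: 27+10+23+8+7+10 = 85
Corby → Easton → Quarry → Dale → Thorn → Knoll → Corby: 27+10+23+13+7+6 = 86
Corby → Easton → Thorn → Knoll → Quarry → Dale → Corby: 27+29+7+26+23+3 = 115
Corby → Easton → Thorn → Knoll → Dale → Quarry → Corby: 27+29+7+8+23+20 = 114
… (46 more)
Corby → Quarry → Easton → Knoll → Thorn → Dale → Corby: 20+10+22+7+13+3 = 75  ← best
The minimum is 75.
One optimal route: Corby → Quarry → Easton → Knoll → Thorn → Dale → Corby (or its reverse).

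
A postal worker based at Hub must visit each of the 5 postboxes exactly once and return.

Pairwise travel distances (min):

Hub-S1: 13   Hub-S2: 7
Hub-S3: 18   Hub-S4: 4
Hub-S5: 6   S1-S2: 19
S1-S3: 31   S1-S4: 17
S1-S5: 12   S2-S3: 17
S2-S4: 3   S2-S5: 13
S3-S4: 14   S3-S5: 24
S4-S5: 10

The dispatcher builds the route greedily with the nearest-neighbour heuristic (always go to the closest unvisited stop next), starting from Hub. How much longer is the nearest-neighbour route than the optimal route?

9 min longer than the optimal tour.

From Hub: S4=4, S5=6, S2=7, S1=13, S3=18 → choose S4 (4).
From S4: S2=3, S5=10, S3=14, S1=17 → choose S2 (3).
From S2: S5=13, S3=17, S1=19 → choose S5 (13).
From S5: S1=12, S3=24 → choose S1 (12).
From S1: S3=31 → choose S3 (31).
NN route Hub → S4 → S2 → S5 → S1 → S3 → Hub costs 81.
Optimal: Hub → S3 → S4 → S2 → S1 → S5 → Hub costs 72 (by enumerating all 60 distinct tours).
Excess = 81 − 72 = 9.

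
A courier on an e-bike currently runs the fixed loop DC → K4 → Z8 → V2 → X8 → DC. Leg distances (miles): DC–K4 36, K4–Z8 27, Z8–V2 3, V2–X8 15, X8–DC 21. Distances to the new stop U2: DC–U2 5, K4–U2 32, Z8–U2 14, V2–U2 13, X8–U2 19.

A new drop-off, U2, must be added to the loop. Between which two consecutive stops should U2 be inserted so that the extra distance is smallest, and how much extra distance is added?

Adding 1 miles by placing U2 on the DC–K4 leg.

Insertion cost between consecutive stops i–j is d(i,U2) + d(U2,j) − d(i,j):
  between DC and K4: 5 + 32 − 36 = 1
  between K4 and Z8: 32 + 14 − 27 = 19
  between Z8 and V2: 14 + 13 − 3 = 24
  between V2 and X8: 13 + 19 − 15 = 17
  between X8 and DC: 19 + 5 − 21 = 3
Cheapest insertion is between DC and K4, adding 1.
New total = 102 + 1 = 103.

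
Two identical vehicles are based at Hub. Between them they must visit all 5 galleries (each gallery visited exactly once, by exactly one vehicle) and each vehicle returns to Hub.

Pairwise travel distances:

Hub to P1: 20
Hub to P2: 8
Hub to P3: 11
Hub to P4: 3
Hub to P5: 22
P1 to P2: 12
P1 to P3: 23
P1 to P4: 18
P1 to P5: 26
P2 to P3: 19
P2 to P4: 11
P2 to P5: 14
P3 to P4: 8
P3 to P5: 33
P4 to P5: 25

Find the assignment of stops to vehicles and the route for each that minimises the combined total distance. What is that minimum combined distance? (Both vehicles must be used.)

Try each way of splitting the stops between the two vehicles (each non-empty) and, for each split, find the best tour for each vehicle:
  {P1} + {P2, P3, P4, P5}: 40 + 66 = 106
  {P2} + {P1, P3, P4, P5}: 16 + 82 = 98
  {P1, P2} + {P3, P4, P5}: 40 + 66 = 106
  {P3} + {P1, P2, P4, P5}: 22 + 69 = 91
  {P1, P3} + {P2, P4, P5}: 54 + 50 = 104
  {P2, P3} + {P1, P4, P5}: 38 + 69 = 107
  … (15 splits in total)
  {P4} + {P1, P2, P3, P5}: 6 + 82 = 88  ← best
Best: vehicle 1 Hub → P4 → Hub = 6; vehicle 2 Hub → P2 → P5 → P1 → P3 → Hub = 82; combined 88.

Minimum combined distance: 88.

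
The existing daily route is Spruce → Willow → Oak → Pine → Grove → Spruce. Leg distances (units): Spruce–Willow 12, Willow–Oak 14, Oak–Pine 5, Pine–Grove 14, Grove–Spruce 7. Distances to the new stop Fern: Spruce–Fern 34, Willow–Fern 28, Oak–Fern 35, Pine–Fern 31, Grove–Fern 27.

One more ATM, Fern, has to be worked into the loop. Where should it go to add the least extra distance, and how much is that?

Insertion cost between consecutive stops i–j is d(i,Fern) + d(Fern,j) − d(i,j):
  between Spruce and Willow: 34 + 28 − 12 = 50
  between Willow and Oak: 28 + 35 − 14 = 49
  between Oak and Pine: 35 + 31 − 5 = 61
  between Pine and Grove: 31 + 27 − 14 = 44
  between Grove and Spruce: 27 + 34 − 7 = 54
Cheapest insertion is between Pine and Grove, adding 44.
New total = 52 + 44 = 96.

Minimum extra distance: 44, inserting Fern between Pine and Grove.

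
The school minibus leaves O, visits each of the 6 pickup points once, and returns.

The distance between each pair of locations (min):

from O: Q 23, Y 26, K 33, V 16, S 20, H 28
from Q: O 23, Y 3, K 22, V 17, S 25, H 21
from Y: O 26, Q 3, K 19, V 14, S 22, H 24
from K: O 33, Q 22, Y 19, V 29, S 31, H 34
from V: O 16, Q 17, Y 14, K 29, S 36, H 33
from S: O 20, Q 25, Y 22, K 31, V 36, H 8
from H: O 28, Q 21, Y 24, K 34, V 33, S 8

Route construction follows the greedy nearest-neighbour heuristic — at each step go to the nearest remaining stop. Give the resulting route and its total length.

Nearest-neighbour total = 126 min; route O → V → Y → Q → H → S → K → O.

At O the remaining stops are V 16, S 20, Q 23, Y 26, H 28, K 33; go to V.
At V the remaining stops are Y 14, Q 17, K 29, H 33, S 36; go to Y.
At Y the remaining stops are Q 3, K 19, S 22, H 24; go to Q.
At Q the remaining stops are H 21, K 22, S 25; go to H.
At H the remaining stops are S 8, K 34; go to S.
At S the remaining stops are K 31; go to K.
Return K→O: 33.
Total = 16 + 14 + 3 + 21 + 8 + 31 + 33 = 126.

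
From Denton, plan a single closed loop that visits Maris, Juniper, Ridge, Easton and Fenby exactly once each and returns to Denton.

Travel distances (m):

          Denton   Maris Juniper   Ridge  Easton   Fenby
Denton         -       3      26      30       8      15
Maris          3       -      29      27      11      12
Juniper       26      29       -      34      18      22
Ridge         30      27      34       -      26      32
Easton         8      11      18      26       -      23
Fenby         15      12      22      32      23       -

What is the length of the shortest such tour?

There are 60 distinct closed tours to check (reversals are equivalent).
Denton - Maris - Juniper - Ridge - Easton - Fenby - Denton: 3+29+34+26+23+15 = 130
Denton - Maris - Juniper - Ridge - Fenby - Easton - Denton: 3+29+34+32+23+8 = 129
Denton - Maris - Juniper - Easton - Ridge - Fenby - Denton: 3+29+18+26+32+15 = 123
Denton - Maris - Juniper - Easton - Fenby - Ridge - Denton: 3+29+18+23+32+30 = 135
Denton - Maris - Juniper - Fenby - Ridge - Easton - Denton: 3+29+22+32+26+8 = 120
Denton - Maris - Juniper - Fenby - Easton - Ridge - Denton: 3+29+22+23+26+30 = 133
Denton - Maris - Ridge - Juniper - Easton - Fenby - Denton: 3+27+34+18+23+15 = 120
Denton - Maris - Ridge - Juniper - Fenby - Easton - Denton: 3+27+34+22+23+8 = 117
Denton - Maris - Ridge - Easton - Juniper - Fenby - Denton: 3+27+26+18+22+15 = 111
Denton - Maris - Ridge - Easton - Fenby - Juniper - Denton: 3+27+26+23+22+26 = 127
Denton - Maris - Ridge - Fenby - Juniper - Easton - Denton: 3+27+32+22+18+8 = 110
Denton - Maris - Ridge - Fenby - Easton - Juniper - Denton: 3+27+32+23+18+26 = 129
Denton - Maris - Easton - Juniper - Ridge - Fenby - Denton: 3+11+18+34+32+15 = 113
Denton - Maris - Easton - Juniper - Fenby - Ridge - Denton: 3+11+18+22+32+30 = 116
… (46 more)
Denton - Maris - Fenby - Juniper - Ridge - Easton - Denton: 3+12+22+34+26+8 = 105  ← best
The minimum is 105.
One optimal route: Denton → Maris → Fenby → Juniper → Ridge → Easton → Denton (or its reverse).

Minimum total distance: 105 m.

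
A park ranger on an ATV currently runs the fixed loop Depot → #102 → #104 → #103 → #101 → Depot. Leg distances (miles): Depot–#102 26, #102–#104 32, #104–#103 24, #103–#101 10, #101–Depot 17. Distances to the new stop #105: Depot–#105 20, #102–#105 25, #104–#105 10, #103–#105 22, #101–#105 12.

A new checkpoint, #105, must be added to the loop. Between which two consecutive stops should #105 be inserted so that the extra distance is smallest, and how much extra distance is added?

Minimum extra distance: 3 miles, inserting #105 between #102 and #104.

Insertion cost between consecutive stops i–j is d(i,#105) + d(#105,j) − d(i,j):
  between Depot and #102: 20 + 25 − 26 = 19
  between #102 and #104: 25 + 10 − 32 = 3
  between #104 and #103: 10 + 22 − 24 = 8
  between #103 and #101: 22 + 12 − 10 = 24
  between #101 and Depot: 12 + 20 − 17 = 15
Cheapest insertion is between #102 and #104, adding 3.
New total = 109 + 3 = 112.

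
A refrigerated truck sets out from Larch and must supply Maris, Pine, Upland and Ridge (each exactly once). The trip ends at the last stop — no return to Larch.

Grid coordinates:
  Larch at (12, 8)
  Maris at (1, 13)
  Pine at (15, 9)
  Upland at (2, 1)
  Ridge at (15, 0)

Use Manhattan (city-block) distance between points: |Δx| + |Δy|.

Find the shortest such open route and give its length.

There are 4! = 24 possible orderings.
Larch - Maris - Pine - Upland - Ridge: 16+18+21+14 = 69
Larch - Maris - Pine - Ridge - Upland: 16+18+9+14 = 57
Larch - Maris - Upland - Pine - Ridge: 16+13+21+9 = 59
Larch - Maris - Upland - Ridge - Pine: 16+13+14+9 = 52
Larch - Maris - Ridge - Pine - Upland: 16+27+9+21 = 73
Larch - Maris - Ridge - Upland - Pine: 16+27+14+21 = 78
Larch - Pine - Maris - Upland - Ridge: 4+18+13+14 = 49
Larch - Pine - Maris - Ridge - Upland: 4+18+27+14 = 63
Larch - Pine - Upland - Maris - Ridge: 4+21+13+27 = 65
Larch - Pine - Upland - Ridge - Maris: 4+21+14+27 = 66
Larch - Pine - Ridge - Maris - Upland: 4+9+27+13 = 53
Larch - Pine - Ridge - Upland - Maris: 4+9+14+13 = 40
Larch - Upland - Maris - Pine - Ridge: 17+13+18+9 = 57
Larch - Upland - Maris - Ridge - Pine: 17+13+27+9 = 66
… (10 more)
The minimum is 40.
One shortest path: Larch → Pine → Ridge → Upland → Maris.

Shortest open route: 40.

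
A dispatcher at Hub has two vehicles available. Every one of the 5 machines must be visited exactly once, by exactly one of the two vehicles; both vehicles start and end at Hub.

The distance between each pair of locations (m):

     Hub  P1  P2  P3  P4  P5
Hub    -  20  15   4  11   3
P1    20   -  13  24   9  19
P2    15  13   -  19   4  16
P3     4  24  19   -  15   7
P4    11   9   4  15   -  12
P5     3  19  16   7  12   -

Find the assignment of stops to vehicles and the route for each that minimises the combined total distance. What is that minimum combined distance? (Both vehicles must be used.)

Check every non-empty split of the stops between the two vehicles; for each half take its own optimal tour:
  {P1} + {P2, P3, P4, P5}: 40 + 42 = 82
  {P2} + {P1, P3, P4, P5}: 30 + 50 = 80
  {P1, P2} + {P3, P4, P5}: 48 + 34 = 82
  {P3} + {P1, P2, P4, P5}: 8 + 50 = 58
  {P1, P3} + {P2, P4, P5}: 48 + 34 = 82
  {P2, P3} + {P1, P4, P5}: 38 + 42 = 80
  … (15 splits in total)
Best: vehicle 1 Hub → P3 → Hub = 8; vehicle 2 Hub → P2 → P4 → P1 → P5 → Hub = 50; combined 58.

Minimum combined distance: 58 m.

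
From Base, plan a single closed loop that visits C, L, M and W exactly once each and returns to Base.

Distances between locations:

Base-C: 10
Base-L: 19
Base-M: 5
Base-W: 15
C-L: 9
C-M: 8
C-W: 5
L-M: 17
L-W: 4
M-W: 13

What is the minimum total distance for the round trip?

Minimum total distance: 41.

Base-C-L-M-W-Base: 10+9+17+13+15 = 64
Base-C-L-W-M-Base: 10+9+4+13+5 = 41
Base-C-M-L-W-Base: 10+8+17+4+15 = 54
Base-C-M-W-L-Base: 10+8+13+4+19 = 54
Base-C-W-L-M-Base: 10+5+4+17+5 = 41
Base-C-W-M-L-Base: 10+5+13+17+19 = 64
Base-L-C-M-W-Base: 19+9+8+13+15 = 64
Base-L-C-W-M-Base: 19+9+5+13+5 = 51
Base-L-M-C-W-Base: 19+17+8+5+15 = 64
Base-L-W-C-M-Base: 19+4+5+8+5 = 41
Base-M-C-L-W-Base: 5+8+9+4+15 = 41
Base-M-L-C-W-Base: 5+17+9+5+15 = 51
The minimum is 41.
One optimal route: Base → C → L → W → M → Base (or its reverse).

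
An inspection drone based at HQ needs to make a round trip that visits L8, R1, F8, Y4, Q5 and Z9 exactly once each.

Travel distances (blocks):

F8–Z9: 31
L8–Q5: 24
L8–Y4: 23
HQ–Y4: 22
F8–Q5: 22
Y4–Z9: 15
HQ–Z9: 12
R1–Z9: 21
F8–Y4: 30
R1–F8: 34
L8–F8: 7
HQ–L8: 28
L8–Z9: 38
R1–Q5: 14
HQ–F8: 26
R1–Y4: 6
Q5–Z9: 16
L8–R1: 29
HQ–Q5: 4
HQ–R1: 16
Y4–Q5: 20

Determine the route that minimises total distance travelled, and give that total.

Shortest round trip = 95 blocks.

With 6 stops there are 6!/2 = 360 distinct round trips (a route and its reverse cost the same).
HQ→L8→R1→F8→Y4→Q5→Z9→HQ: 28+29+34+30+20+16+12 = 169
HQ→L8→R1→F8→Y4→Z9→Q5→HQ: 28+29+34+30+15+16+4 = 156
HQ→L8→R1→F8→Q5→Y4→Z9→HQ: 28+29+34+22+20+15+12 = 160
HQ→L8→R1→F8→Q5→Z9→Y4→HQ: 28+29+34+22+16+15+22 = 166
HQ→L8→R1→F8→Z9→Y4→Q5→HQ: 28+29+34+31+15+20+4 = 161
HQ→L8→R1→F8→Z9→Q5→Y4→HQ: 28+29+34+31+16+20+22 = 180
HQ→L8→R1→Y4→F8→Q5→Z9→HQ: 28+29+6+30+22+16+12 = 143
HQ→L8→R1→Y4→F8→Z9→Q5→HQ: 28+29+6+30+31+16+4 = 144
… (352 more)
HQ→Q5→F8→L8→R1→Y4→Z9→HQ: 4+22+7+29+6+15+12 = 95  ← best
The minimum is 95.
One optimal route: HQ → Q5 → F8 → L8 → R1 → Y4 → Z9 → HQ (or its reverse).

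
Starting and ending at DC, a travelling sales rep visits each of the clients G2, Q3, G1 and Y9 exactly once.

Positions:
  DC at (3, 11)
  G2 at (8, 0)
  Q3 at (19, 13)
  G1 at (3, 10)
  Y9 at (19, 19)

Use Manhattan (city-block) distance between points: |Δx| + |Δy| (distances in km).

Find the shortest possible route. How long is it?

Shortest round trip = 70 km.

With 4 stops there are 4!/2 = 12 distinct round trips (a route and its reverse cost the same).
DC → G2 → Q3 → G1 → Y9 → DC: 16+24+19+25+24 = 108
DC → G2 → Q3 → Y9 → G1 → DC: 16+24+6+25+1 = 72
DC → G2 → G1 → Q3 → Y9 → DC: 16+15+19+6+24 = 80
DC → G2 → G1 → Y9 → Q3 → DC: 16+15+25+6+18 = 80
DC → G2 → Y9 → Q3 → G1 → DC: 16+30+6+19+1 = 72
DC → G2 → Y9 → G1 → Q3 → DC: 16+30+25+19+18 = 108
DC → Q3 → G2 → G1 → Y9 → DC: 18+24+15+25+24 = 106
DC → Q3 → G2 → Y9 → G1 → DC: 18+24+30+25+1 = 98
DC → Q3 → G1 → G2 → Y9 → DC: 18+19+15+30+24 = 106
DC → Q3 → Y9 → G2 → G1 → DC: 18+6+30+15+1 = 70
DC → G1 → G2 → Q3 → Y9 → DC: 1+15+24+6+24 = 70
DC → G1 → Q3 → G2 → Y9 → DC: 1+19+24+30+24 = 98
The minimum is 70.
One optimal route: DC → Q3 → Y9 → G2 → G1 → DC (or its reverse).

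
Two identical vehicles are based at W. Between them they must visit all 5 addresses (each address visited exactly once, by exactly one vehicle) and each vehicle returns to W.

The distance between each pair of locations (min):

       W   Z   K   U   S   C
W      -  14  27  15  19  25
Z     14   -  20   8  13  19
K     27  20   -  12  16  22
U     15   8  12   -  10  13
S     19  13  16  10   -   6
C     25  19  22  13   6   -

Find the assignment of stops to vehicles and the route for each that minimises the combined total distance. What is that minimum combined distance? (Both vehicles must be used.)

Try each way of splitting the stops between the two vehicles (each non-empty) and, for each split, find the best tour for each vehicle:
  {Z} + {K, U, S, C}: 28 + 74 = 102
  {K} + {Z, U, S, C}: 54 + 60 = 114
  {Z, K} + {U, S, C}: 61 + 53 = 114
  {U} + {Z, K, S, C}: 30 + 81 = 111
  {Z, U} + {K, S, C}: 37 + 74 = 111
  {K, U} + {Z, S, C}: 54 + 58 = 112
  … (15 splits in total)
Best: vehicle 1 W → Z → W = 28; vehicle 2 W → U → K → S → C → W = 74; combined 102.

Minimum combined distance: 102 min.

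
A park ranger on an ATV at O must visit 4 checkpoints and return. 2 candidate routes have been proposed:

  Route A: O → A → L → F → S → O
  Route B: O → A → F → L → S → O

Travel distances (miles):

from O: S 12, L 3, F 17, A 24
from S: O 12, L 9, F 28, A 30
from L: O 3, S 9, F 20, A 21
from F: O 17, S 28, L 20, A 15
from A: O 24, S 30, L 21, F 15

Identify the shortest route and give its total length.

Shortest is Route B, total 80 miles.

Route A: 24 + 21 + 20 + 28 + 12 = 105
Route B: 24 + 15 + 20 + 9 + 12 = 80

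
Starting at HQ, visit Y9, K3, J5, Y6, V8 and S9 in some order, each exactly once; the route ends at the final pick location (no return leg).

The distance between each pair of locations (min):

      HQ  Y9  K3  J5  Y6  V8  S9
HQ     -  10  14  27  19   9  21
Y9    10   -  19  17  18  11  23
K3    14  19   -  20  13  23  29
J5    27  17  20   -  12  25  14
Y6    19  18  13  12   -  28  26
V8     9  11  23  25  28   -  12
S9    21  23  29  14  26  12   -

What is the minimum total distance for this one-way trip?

Minimum one-way distance = 72 min.

There are 6! = 720 possible orderings.
HQ→Y9→K3→J5→Y6→V8→S9: 10+19+20+12+28+12 = 101
HQ→Y9→K3→J5→Y6→S9→V8: 10+19+20+12+26+12 = 99
HQ→Y9→K3→J5→V8→Y6→S9: 10+19+20+25+28+26 = 128
HQ→Y9→K3→J5→V8→S9→Y6: 10+19+20+25+12+26 = 112
HQ→Y9→K3→J5→S9→Y6→V8: 10+19+20+14+26+28 = 117
HQ→Y9→K3→J5→S9→V8→Y6: 10+19+20+14+12+28 = 103
HQ→Y9→K3→Y6→J5→V8→S9: 10+19+13+12+25+12 = 91
HQ→Y9→K3→Y6→J5→S9→V8: 10+19+13+12+14+12 = 80
… (712 more)
HQ→Y9→V8→S9→J5→Y6→K3: 10+11+12+14+12+13 = 72  ← best
The minimum is 72.
One shortest path: HQ → Y9 → V8 → S9 → J5 → Y6 → K3.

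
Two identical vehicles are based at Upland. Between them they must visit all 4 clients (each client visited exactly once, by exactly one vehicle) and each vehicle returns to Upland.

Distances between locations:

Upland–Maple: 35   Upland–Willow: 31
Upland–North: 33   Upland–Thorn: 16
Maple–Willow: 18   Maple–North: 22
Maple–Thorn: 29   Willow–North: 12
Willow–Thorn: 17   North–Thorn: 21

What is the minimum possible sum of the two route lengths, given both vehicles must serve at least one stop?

130 — the smallest possible combined total.

Check every non-empty split of the stops between the two vehicles; for each half take its own optimal tour:
  {Maple} + {Willow, North, Thorn}: 70 + 78 = 148
  {Willow} + {Maple, North, Thorn}: 62 + 94 = 156
  {Maple, Willow} + {North, Thorn}: 84 + 70 = 154
  {North} + {Maple, Willow, Thorn}: 66 + 86 = 152
  {Maple, North} + {Willow, Thorn}: 90 + 64 = 154
  {Willow, North} + {Maple, Thorn}: 76 + 80 = 156
  … (7 splits in total)
  {Maple, Willow, North} + {Thorn}: 98 + 32 = 130  ← best
Best: vehicle 1 Upland → Maple → Willow → North → Upland = 98; vehicle 2 Upland → Thorn → Upland = 32; combined 130.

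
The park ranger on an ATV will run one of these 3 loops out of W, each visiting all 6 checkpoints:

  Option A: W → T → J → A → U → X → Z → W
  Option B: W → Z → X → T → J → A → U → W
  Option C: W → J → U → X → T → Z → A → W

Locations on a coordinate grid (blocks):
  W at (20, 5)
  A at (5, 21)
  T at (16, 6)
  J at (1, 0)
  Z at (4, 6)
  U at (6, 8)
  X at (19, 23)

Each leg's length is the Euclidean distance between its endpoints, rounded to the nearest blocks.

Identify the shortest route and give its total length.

Option A: 4 + 16 + 21 + 13 + 20 + 23 + 16 = 113
Option B: 16 + 23 + 17 + 16 + 21 + 13 + 14 = 120
Option C: 20 + 9 + 20 + 17 + 12 + 15 + 22 = 115

Shortest is Option A, total 113 blocks.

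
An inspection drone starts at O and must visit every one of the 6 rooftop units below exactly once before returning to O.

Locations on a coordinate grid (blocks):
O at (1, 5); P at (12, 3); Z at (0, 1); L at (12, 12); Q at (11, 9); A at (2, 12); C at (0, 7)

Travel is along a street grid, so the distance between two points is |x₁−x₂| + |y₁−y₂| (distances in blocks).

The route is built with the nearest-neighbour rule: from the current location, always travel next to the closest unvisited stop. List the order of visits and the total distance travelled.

From O: distances to unvisited — C=3, Z=5, A=8, P=13, Q=14, L=18. Nearest is C (3).
From C: distances to unvisited — Z=6, A=7, Q=13, P=16, L=17. Nearest is Z (6).
From Z: distances to unvisited — A=13, P=14, Q=19, L=23. Nearest is A (13).
From A: distances to unvisited — L=10, Q=12, P=19. Nearest is L (10).
From L: distances to unvisited — Q=4, P=9. Nearest is Q (4).
From Q: distances to unvisited — P=7. Nearest is P (7).
Return P→O: 13.
Total = 3 + 6 + 13 + 10 + 4 + 7 + 13 = 56.

Nearest-neighbour total = 56 blocks; route O → C → Z → A → L → Q → P → O.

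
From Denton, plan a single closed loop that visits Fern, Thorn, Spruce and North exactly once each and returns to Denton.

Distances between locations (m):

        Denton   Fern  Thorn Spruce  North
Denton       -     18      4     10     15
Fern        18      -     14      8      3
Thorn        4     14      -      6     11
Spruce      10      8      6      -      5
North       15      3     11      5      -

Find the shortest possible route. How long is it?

There are 12 distinct closed tours to check (reversals are equivalent).
Denton → Fern → Thorn → Spruce → North → Denton: 18+14+6+5+15 = 58
Denton → Fern → Thorn → North → Spruce → Denton: 18+14+11+5+10 = 58
Denton → Fern → Spruce → Thorn → North → Denton: 18+8+6+11+15 = 58
Denton → Fern → Spruce → North → Thorn → Denton: 18+8+5+11+4 = 46
Denton → Fern → North → Thorn → Spruce → Denton: 18+3+11+6+10 = 48
Denton → Fern → North → Spruce → Thorn → Denton: 18+3+5+6+4 = 36
Denton → Thorn → Fern → Spruce → North → Denton: 4+14+8+5+15 = 46
Denton → Thorn → Fern → North → Spruce → Denton: 4+14+3+5+10 = 36
Denton → Thorn → Spruce → Fern → North → Denton: 4+6+8+3+15 = 36
Denton → Thorn → North → Fern → Spruce → Denton: 4+11+3+8+10 = 36
Denton → Spruce → Fern → Thorn → North → Denton: 10+8+14+11+15 = 58
Denton → Spruce → Thorn → Fern → North → Denton: 10+6+14+3+15 = 48
The minimum is 36.
One optimal route: Denton → Fern → North → Spruce → Thorn → Denton (or its reverse).

36 m — the shortest possible round trip.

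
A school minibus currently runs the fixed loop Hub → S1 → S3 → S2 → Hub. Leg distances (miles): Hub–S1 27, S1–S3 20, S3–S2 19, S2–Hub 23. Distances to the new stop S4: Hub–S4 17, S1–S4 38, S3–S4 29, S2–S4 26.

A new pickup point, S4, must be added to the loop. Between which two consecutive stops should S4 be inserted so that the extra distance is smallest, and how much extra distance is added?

Insertion cost between consecutive stops i–j is d(i,S4) + d(S4,j) − d(i,j):
  between Hub and S1: 17 + 38 − 27 = 28
  between S1 and S3: 38 + 29 − 20 = 47
  between S3 and S2: 29 + 26 − 19 = 36
  between S2 and Hub: 26 + 17 − 23 = 20
Cheapest insertion is between S2 and Hub, adding 20.
New total = 89 + 20 = 109.

Minimum extra distance: 20 miles, inserting S4 between S2 and Hub.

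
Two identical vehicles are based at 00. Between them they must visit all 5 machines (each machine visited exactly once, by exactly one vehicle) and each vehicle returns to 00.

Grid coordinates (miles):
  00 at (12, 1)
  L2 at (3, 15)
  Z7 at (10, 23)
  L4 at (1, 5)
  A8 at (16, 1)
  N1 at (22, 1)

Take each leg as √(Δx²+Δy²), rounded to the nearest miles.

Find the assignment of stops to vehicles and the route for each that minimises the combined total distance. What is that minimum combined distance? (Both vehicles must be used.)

There are 2^4 − 1 = 15 ways to divide the 5 stops into two non-empty groups. For each, the best each vehicle can do is its own shortest tour through its group:
  {L2} + {Z7, L4, A8, N1}: 34 + 67 = 101
  {Z7} + {L2, L4, A8, N1}: 44 + 56 = 100
  {L2, Z7} + {L4, A8, N1}: 50 + 43 = 93
  {L4} + {L2, Z7, A8, N1}: 24 + 63 = 87
  {L2, L4} + {Z7, A8, N1}: 39 + 57 = 96
  {Z7, L4} + {L2, A8, N1}: 54 + 51 = 105
  … (15 splits in total)
  {L2, Z7, L4} + {A8, N1}: 55 + 20 = 75  ← best
Best: vehicle 1 00 → Z7 → L2 → L4 → 00 = 55; vehicle 2 00 → A8 → N1 → 00 = 20; combined 75.

75 miles — the smallest possible combined total.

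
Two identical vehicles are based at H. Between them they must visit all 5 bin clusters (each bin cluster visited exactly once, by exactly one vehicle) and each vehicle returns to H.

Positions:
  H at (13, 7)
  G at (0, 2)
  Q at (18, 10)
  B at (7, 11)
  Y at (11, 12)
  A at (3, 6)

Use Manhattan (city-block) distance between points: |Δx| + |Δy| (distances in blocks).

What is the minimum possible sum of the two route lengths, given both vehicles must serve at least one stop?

Try each way of splitting the stops between the two vehicles (each non-empty) and, for each split, find the best tour for each vehicle:
  {G} + {Q, B, Y, A}: 36 + 42 = 78
  {Q} + {G, B, Y, A}: 16 + 46 = 62
  {G, Q} + {B, Y, A}: 52 + 32 = 84
  {B} + {G, Q, Y, A}: 20 + 56 = 76
  {G, B} + {Q, Y, A}: 44 + 42 = 86
  {Q, B} + {G, Y, A}: 30 + 46 = 76
  … (15 splits in total)
Best: vehicle 1 H → Q → H = 16; vehicle 2 H → G → A → B → Y → H = 46; combined 62.

62 blocks — the smallest possible combined total.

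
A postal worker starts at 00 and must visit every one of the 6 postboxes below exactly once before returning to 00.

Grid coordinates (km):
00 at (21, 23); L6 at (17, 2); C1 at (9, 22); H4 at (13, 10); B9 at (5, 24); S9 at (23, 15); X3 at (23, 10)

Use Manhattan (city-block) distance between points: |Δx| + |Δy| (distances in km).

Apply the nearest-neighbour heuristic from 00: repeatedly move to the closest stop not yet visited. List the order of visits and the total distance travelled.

From 00: distances to unvisited — S9=10, C1=13, X3=15, B9=17, H4=21, L6=25. Nearest is S9 (10).
From S9: distances to unvisited — X3=5, H4=15, L6=19, C1=21, B9=27. Nearest is X3 (5).
From X3: distances to unvisited — H4=10, L6=14, C1=26, B9=32. Nearest is H4 (10).
From H4: distances to unvisited — L6=12, C1=16, B9=22. Nearest is L6 (12).
From L6: distances to unvisited — C1=28, B9=34. Nearest is C1 (28).
From C1: distances to unvisited — B9=6. Nearest is B9 (6).
Return B9→00: 17.
Total = 10 + 5 + 10 + 12 + 28 + 6 + 17 = 88.

Nearest-neighbour total = 88 km; route 00 → S9 → X3 → H4 → L6 → C1 → B9 → 00.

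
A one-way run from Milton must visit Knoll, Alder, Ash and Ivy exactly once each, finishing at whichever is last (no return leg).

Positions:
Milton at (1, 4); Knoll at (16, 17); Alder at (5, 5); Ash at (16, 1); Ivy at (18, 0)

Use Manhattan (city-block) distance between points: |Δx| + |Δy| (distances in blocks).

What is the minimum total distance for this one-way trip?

Minimum one-way distance = 42 blocks.

There are 4! = 24 possible orderings.
Milton→Knoll→Alder→Ash→Ivy: 28+23+15+3 = 69
Milton→Knoll→Alder→Ivy→Ash: 28+23+18+3 = 72
Milton→Knoll→Ash→Alder→Ivy: 28+16+15+18 = 77
Milton→Knoll→Ash→Ivy→Alder: 28+16+3+18 = 65
Milton→Knoll→Ivy→Alder→Ash: 28+19+18+15 = 80
Milton→Knoll→Ivy→Ash→Alder: 28+19+3+15 = 65
Milton→Alder→Knoll→Ash→Ivy: 5+23+16+3 = 47
Milton→Alder→Knoll→Ivy→Ash: 5+23+19+3 = 50
Milton→Alder→Ash→Knoll→Ivy: 5+15+16+19 = 55
Milton→Alder→Ash→Ivy→Knoll: 5+15+3+19 = 42
Milton→Alder→Ivy→Knoll→Ash: 5+18+19+16 = 58
Milton→Alder→Ivy→Ash→Knoll: 5+18+3+16 = 42
Milton→Ash→Knoll→Alder→Ivy: 18+16+23+18 = 75
Milton→Ash→Knoll→Ivy→Alder: 18+16+19+18 = 71
… (10 more)
The minimum is 42.
One shortest path: Milton → Alder → Ash → Ivy → Knoll.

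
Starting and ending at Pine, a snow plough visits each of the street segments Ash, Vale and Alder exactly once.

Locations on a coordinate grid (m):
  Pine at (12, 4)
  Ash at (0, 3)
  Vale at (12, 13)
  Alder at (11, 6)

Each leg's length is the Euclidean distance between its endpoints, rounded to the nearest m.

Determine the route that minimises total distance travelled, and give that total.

There are 3 distinct closed tours to check (reversals are equivalent).
Pine-Ash-Vale-Alder-Pine: 12+16+7+2 = 37
Pine-Ash-Alder-Vale-Pine: 12+11+7+9 = 39
Pine-Vale-Ash-Alder-Pine: 9+16+11+2 = 38
The minimum is 37.
One optimal route: Pine → Ash → Vale → Alder → Pine (or its reverse).

37 m — the shortest possible round trip.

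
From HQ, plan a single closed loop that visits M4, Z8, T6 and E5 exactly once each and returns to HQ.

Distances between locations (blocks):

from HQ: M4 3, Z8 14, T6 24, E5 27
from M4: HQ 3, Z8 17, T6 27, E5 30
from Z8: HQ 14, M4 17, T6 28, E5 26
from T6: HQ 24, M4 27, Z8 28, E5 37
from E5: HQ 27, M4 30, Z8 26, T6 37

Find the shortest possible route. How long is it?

There are 12 distinct closed tours to check (reversals are equivalent).
HQ→M4→Z8→T6→E5→HQ: 3+17+28+37+27 = 112
HQ→M4→Z8→E5→T6→HQ: 3+17+26+37+24 = 107
HQ→M4→T6→Z8→E5→HQ: 3+27+28+26+27 = 111
HQ→M4→T6→E5→Z8→HQ: 3+27+37+26+14 = 107
HQ→M4→E5→Z8→T6→HQ: 3+30+26+28+24 = 111
HQ→M4→E5→T6→Z8→HQ: 3+30+37+28+14 = 112
HQ→Z8→M4→T6→E5→HQ: 14+17+27+37+27 = 122
HQ→Z8→M4→E5→T6→HQ: 14+17+30+37+24 = 122
HQ→Z8→T6→M4→E5→HQ: 14+28+27+30+27 = 126
HQ→Z8→E5→M4→T6→HQ: 14+26+30+27+24 = 121
HQ→T6→M4→Z8→E5→HQ: 24+27+17+26+27 = 121
HQ→T6→Z8→M4→E5→HQ: 24+28+17+30+27 = 126
The minimum is 107.
One optimal route: HQ → M4 → Z8 → E5 → T6 → HQ (or its reverse).

Minimum total distance: 107 blocks.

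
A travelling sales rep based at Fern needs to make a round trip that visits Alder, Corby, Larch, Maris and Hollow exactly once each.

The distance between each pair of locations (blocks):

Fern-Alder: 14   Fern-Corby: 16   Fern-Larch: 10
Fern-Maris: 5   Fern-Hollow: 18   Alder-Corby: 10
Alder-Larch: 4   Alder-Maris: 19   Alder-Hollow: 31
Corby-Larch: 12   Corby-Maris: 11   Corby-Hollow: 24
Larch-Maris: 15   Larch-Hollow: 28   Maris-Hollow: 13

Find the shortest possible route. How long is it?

There are 60 distinct closed tours to check (reversals are equivalent).
Fern → Alder → Corby → Larch → Maris → Hollow → Fern: 14+10+12+15+13+18 = 82
Fern → Alder → Corby → Larch → Hollow → Maris → Fern: 14+10+12+28+13+5 = 82
Fern → Alder → Corby → Maris → Larch → Hollow → Fern: 14+10+11+15+28+18 = 96
Fern → Alder → Corby → Maris → Hollow → Larch → Fern: 14+10+11+13+28+10 = 86
Fern → Alder → Corby → Hollow → Larch → Maris → Fern: 14+10+24+28+15+5 = 96
Fern → Alder → Corby → Hollow → Maris → Larch → Fern: 14+10+24+13+15+10 = 86
Fern → Alder → Larch → Corby → Maris → Hollow → Fern: 14+4+12+11+13+18 = 72
Fern → Alder → Larch → Corby → Hollow → Maris → Fern: 14+4+12+24+13+5 = 72
Fern → Alder → Larch → Maris → Corby → Hollow → Fern: 14+4+15+11+24+18 = 86
Fern → Alder → Larch → Maris → Hollow → Corby → Fern: 14+4+15+13+24+16 = 86
Fern → Alder → Larch → Hollow → Corby → Maris → Fern: 14+4+28+24+11+5 = 86
Fern → Alder → Larch → Hollow → Maris → Corby → Fern: 14+4+28+13+11+16 = 86
Fern → Alder → Maris → Corby → Larch → Hollow → Fern: 14+19+11+12+28+18 = 102
Fern → Alder → Maris → Corby → Hollow → Larch → Fern: 14+19+11+24+28+10 = 106
… (46 more)
Fern → Larch → Alder → Corby → Maris → Hollow → Fern: 10+4+10+11+13+18 = 66  ← best
The minimum is 66.
One optimal route: Fern → Larch → Alder → Corby → Maris → Hollow → Fern (or its reverse).

Minimum total distance: 66 blocks.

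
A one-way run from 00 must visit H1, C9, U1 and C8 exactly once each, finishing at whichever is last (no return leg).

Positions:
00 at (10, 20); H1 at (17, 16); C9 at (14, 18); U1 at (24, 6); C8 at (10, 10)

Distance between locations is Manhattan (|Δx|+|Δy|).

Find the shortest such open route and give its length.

There are 4! = 24 possible orderings.
00→H1→C9→U1→C8: 11+5+22+18 = 56
00→H1→C9→C8→U1: 11+5+12+18 = 46
00→H1→U1→C9→C8: 11+17+22+12 = 62
00→H1→U1→C8→C9: 11+17+18+12 = 58
00→H1→C8→C9→U1: 11+13+12+22 = 58
00→H1→C8→U1→C9: 11+13+18+22 = 64
00→C9→H1→U1→C8: 6+5+17+18 = 46
00→C9→H1→C8→U1: 6+5+13+18 = 42
00→C9→U1→H1→C8: 6+22+17+13 = 58
00→C9→U1→C8→H1: 6+22+18+13 = 59
00→C9→C8→H1→U1: 6+12+13+17 = 48
00→C9→C8→U1→H1: 6+12+18+17 = 53
00→U1→H1→C9→C8: 28+17+5+12 = 62
00→U1→H1→C8→C9: 28+17+13+12 = 70
… (10 more)
The minimum is 42.
One shortest path: 00 → C9 → H1 → C8 → U1.

Minimum one-way distance = 42.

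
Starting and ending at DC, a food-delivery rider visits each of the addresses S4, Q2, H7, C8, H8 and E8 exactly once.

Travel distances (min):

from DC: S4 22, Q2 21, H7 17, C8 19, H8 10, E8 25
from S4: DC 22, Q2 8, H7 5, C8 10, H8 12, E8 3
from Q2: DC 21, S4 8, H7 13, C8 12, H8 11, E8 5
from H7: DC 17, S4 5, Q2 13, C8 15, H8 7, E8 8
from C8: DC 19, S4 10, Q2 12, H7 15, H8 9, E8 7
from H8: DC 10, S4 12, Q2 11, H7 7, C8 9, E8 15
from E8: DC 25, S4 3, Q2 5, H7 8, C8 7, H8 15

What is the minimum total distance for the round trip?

With 6 stops there are 6!/2 = 360 distinct round trips (a route and its reverse cost the same).
DC→S4→Q2→H7→C8→H8→E8→DC: 22+8+13+15+9+15+25 = 107
DC→S4→Q2→H7→C8→E8→H8→DC: 22+8+13+15+7+15+10 = 90
DC→S4→Q2→H7→H8→C8→E8→DC: 22+8+13+7+9+7+25 = 91
DC→S4→Q2→H7→H8→E8→C8→DC: 22+8+13+7+15+7+19 = 91
DC→S4→Q2→H7→E8→C8→H8→DC: 22+8+13+8+7+9+10 = 77
DC→S4→Q2→H7→E8→H8→C8→DC: 22+8+13+8+15+9+19 = 94
DC→S4→Q2→C8→H7→H8→E8→DC: 22+8+12+15+7+15+25 = 104
DC→S4→Q2→C8→H7→E8→H8→DC: 22+8+12+15+8+15+10 = 90
… (352 more)
DC→H7→S4→Q2→E8→C8→H8→DC: 17+5+8+5+7+9+10 = 61  ← best
The minimum is 61.
One optimal route: DC → H7 → S4 → Q2 → E8 → C8 → H8 → DC (or its reverse).

Minimum total distance: 61 min.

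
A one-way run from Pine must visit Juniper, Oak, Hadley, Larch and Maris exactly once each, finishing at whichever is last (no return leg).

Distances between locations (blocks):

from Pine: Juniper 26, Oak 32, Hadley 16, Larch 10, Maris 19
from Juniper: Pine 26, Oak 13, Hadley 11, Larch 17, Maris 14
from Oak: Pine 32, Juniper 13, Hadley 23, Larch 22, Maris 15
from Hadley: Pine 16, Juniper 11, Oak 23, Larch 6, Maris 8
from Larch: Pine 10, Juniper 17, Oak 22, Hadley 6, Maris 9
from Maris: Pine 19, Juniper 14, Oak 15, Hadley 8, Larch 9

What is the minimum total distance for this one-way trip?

There are 5! = 120 possible orderings.
Pine→Juniper→Oak→Hadley→Larch→Maris: 26+13+23+6+9 = 77
Pine→Juniper→Oak→Hadley→Maris→Larch: 26+13+23+8+9 = 79
Pine→Juniper→Oak→Larch→Hadley→Maris: 26+13+22+6+8 = 75
Pine→Juniper→Oak→Larch→Maris→Hadley: 26+13+22+9+8 = 78
Pine→Juniper→Oak→Maris→Hadley→Larch: 26+13+15+8+6 = 68
Pine→Juniper→Oak→Maris→Larch→Hadley: 26+13+15+9+6 = 69
Pine→Juniper→Hadley→Oak→Larch→Maris: 26+11+23+22+9 = 91
Pine→Juniper→Hadley→Oak→Maris→Larch: 26+11+23+15+9 = 84
Pine→Juniper→Hadley→Larch→Oak→Maris: 26+11+6+22+15 = 80
Pine→Juniper→Hadley→Larch→Maris→Oak: 26+11+6+9+15 = 67
Pine→Juniper→Hadley→Maris→Oak→Larch: 26+11+8+15+22 = 82
Pine→Juniper→Hadley→Maris→Larch→Oak: 26+11+8+9+22 = 76
Pine→Juniper→Larch→Oak→Hadley→Maris: 26+17+22+23+8 = 96
Pine→Juniper→Larch→Oak→Maris→Hadley: 26+17+22+15+8 = 88
… (106 more)
Pine→Larch→Hadley→Maris→Juniper→Oak: 10+6+8+14+13 = 51  ← best
The minimum is 51.
One shortest path: Pine → Larch → Hadley → Maris → Juniper → Oak.

51 blocks — the minimum one-way total.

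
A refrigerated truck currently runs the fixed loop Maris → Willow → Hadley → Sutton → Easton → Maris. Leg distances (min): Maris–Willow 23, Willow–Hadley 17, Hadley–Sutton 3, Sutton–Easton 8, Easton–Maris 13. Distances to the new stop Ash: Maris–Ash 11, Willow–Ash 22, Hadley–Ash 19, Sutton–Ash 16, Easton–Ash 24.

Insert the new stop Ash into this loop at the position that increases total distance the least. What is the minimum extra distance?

Adding 10 min by placing Ash on the Maris–Willow leg.

Insertion cost between consecutive stops i–j is d(i,Ash) + d(Ash,j) − d(i,j):
  between Maris and Willow: 11 + 22 − 23 = 10
  between Willow and Hadley: 22 + 19 − 17 = 24
  between Hadley and Sutton: 19 + 16 − 3 = 32
  between Sutton and Easton: 16 + 24 − 8 = 32
  between Easton and Maris: 24 + 11 − 13 = 22
Cheapest insertion is between Maris and Willow, adding 10.
New total = 64 + 10 = 74.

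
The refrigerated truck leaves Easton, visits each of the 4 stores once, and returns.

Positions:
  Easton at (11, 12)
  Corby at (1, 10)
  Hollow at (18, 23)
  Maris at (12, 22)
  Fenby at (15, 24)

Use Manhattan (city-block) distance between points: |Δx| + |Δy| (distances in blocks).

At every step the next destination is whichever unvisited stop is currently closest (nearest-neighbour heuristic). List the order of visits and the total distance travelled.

62 blocks along Easton → Maris → Fenby → Hollow → Corby → Easton.

From Easton: distances to unvisited — Maris=11, Corby=12, Fenby=16, Hollow=18. Nearest is Maris (11).
From Maris: distances to unvisited — Fenby=5, Hollow=7, Corby=23. Nearest is Fenby (5).
From Fenby: distances to unvisited — Hollow=4, Corby=28. Nearest is Hollow (4).
From Hollow: distances to unvisited — Corby=30. Nearest is Corby (30).
Return Corby→Easton: 12.
Total = 11 + 5 + 4 + 30 + 12 = 62.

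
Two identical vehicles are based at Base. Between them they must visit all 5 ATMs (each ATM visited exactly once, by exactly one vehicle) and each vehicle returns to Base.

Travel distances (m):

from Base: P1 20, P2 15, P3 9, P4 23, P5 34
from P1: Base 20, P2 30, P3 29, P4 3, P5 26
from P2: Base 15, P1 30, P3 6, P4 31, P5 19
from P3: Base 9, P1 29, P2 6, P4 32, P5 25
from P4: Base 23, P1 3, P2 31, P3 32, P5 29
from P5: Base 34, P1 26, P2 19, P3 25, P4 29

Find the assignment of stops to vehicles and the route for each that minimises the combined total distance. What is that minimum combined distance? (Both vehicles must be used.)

There are 2^4 − 1 = 15 ways to divide the 5 stops into two non-empty groups. For each, the best each vehicle can do is its own shortest tour through its group:
  {P1} + {P2, P3, P4, P5}: 40 + 86 = 126
  {P2} + {P1, P3, P4, P5}: 30 + 86 = 116
  {P1, P2} + {P3, P4, P5}: 65 + 86 = 151
  {P3} + {P1, P2, P4, P5}: 18 + 86 = 104
  {P1, P3} + {P2, P4, P5}: 58 + 86 = 144
  {P2, P3} + {P1, P4, P5}: 30 + 86 = 116
  … (15 splits in total)
Best: vehicle 1 Base → P3 → Base = 18; vehicle 2 Base → P1 → P4 → P5 → P2 → Base = 86; combined 104.

104 m — the smallest possible combined total.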